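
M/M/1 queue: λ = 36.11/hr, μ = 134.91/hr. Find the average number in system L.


ρ = λ/μ = 36.11/134.91 = 0.2677
L = ρ/(1−ρ) = 0.2677/(1 − 0.2677) = 0.2677/0.7323 = 0.3655

Final: 0.3655


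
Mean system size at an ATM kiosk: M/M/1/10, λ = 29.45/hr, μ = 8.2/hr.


ρ = 29.45/8.2 = 3.5915
L = ρ[1 − (K+1)ρ^K + Kρ^(K+1)] / [(1−ρ)(1−ρ^(K+1))]
Numerator: 3.5915·(1 − 11·357038.021636 + 10·1282288.992340) = 31947764.705507
Denominator: (-2.5915)·(-1282287.992340) = 3323002.419175
L = 31947764.705507/3323002.419175 = 9.6141

Final: 9.6141


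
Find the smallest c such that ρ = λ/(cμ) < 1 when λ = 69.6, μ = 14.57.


Stability requires cμ > λ ⇔ c > λ/μ.
λ/μ = 69.6/14.57 = 4.7769
Minimum integer c = ⌊4.7769⌋ + 1 = 5
Check: 5·14.57 = 72.85 > 69.6, while 4·14.57 = 58.28 ≤ 69.6

Final: 5 servers


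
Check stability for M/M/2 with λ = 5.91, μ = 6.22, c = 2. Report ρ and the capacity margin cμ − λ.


Total capacity cμ = 2·6.22 = 12.44/hr
ρ = λ/(cμ) = 5.91/12.44 = 0.4751
Stable ⇔ ρ < 1: YES
Spare capacity = cμ − λ = 12.44 − 5.91 = 6.53/hr

Final: ρ = 0.4751; stable; margin = 6.53/hr


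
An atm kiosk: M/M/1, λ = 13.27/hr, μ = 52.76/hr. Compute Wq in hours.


ρ = 13.27/52.76 = 0.2515
Wq = ρ/(μ−λ) = 0.2515/(52.76 − 13.27) = 0.2515/39.49 = 0.006369 hr

Final: 0.006369 hr


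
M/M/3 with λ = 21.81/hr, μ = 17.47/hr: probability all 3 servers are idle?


a = λ/μ = 21.81/17.47 = 1.2484; ρ = a/c = 0.4161
Σ_{k=0}^{2} a^k/k! (terms k=0..2) = 1.00000 + 1.24843 + 0.77928 = 3.02771
Tail: a^3/(3!(1−ρ)) = 1.94576/(6·0.5839) = 0.55543
P₀ = 1/(3.02771 + 0.55543) = 1/3.58314 = 0.279085

Final: 0.279085


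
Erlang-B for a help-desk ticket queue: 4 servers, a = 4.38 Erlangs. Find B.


B(c,a) = (a^c/c!) / Σ_{k=0}^{c} a^k/k!
a^4/4! = 15.335050
Σ terms (k=0..4): 1.00000 + 4.38000 + 9.59220 + 14.00461 + 15.33505 = 44.311862
B = 15.335050/44.311862 = 0.346071

Final: 0.346071


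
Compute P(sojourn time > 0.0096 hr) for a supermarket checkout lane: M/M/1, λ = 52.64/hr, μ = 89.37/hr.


W ~ Exponential(μ−λ) for M/M/1.
μ − λ = 89.37 − 52.64 = 36.7300
P(W > t) = e^{−(μ−λ)t} = e^{−0.3526} = 0.702853

Final: 0.702853


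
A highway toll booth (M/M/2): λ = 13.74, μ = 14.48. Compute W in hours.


a = 0.9489; ρ = 0.4744; P₀ = 0.356440
Lq = P₀·a^c·ρ/(c!(1−ρ)²) = 0.27564
Wq = Lq/λ = 0.27564/13.74 = 0.02006 hr
W = Wq + 1/μ = 0.02006 + 0.06906 = 0.08912 hr

Final: 0.08912 hr


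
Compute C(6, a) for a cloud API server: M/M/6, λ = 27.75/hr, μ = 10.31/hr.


a = λ/μ = 2.6916; ρ = a/6 = 0.4486
P₀ = 0.067180 (from M/M/c formula)
C(c,a) = [a^c/(c!(1−ρ))]·P₀ = [380.21210/(720·0.5514)]·0.067180
= 0.95768·0.067180 = 0.064338

Final: 0.064338


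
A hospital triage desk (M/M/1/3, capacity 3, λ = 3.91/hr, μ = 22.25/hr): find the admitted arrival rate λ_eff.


ρ = 0.1757; P_K = (1−ρ)ρ^3/(1−ρ^4) = 0.004477
λ_eff = λ(1 − P_K) = 3.91·(1 − 0.004477) = 3.91·0.995523 = 3.8925 /hr

Final: 3.8925 /hr


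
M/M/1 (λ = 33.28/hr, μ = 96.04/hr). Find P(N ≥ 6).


ρ = 33.28/96.04 = 0.3465
P(N ≥ n) = ρ^n = 0.3465^6 = 0.001731

Final: 0.001731


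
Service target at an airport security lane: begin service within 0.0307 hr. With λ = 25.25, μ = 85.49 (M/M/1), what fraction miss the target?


ρ = 25.25/85.49 = 0.2954
P(Wq > t) = ρ·e^{−(μ−λ)t} = 0.2954·e^{−1.8494}
= 0.2954·0.157337 = 0.046470

Final: 0.046470


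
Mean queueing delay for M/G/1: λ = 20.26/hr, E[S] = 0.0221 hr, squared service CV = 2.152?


ρ = λ·E[S] = 20.26·0.0221 = 0.4477
E[S²] = E[S]²(1+C_s²) = 0.0221²·(1+2.152) = 0.001539
Wq = λ·E[S²]/(2(1−ρ)) = 20.26·0.001539/(2·0.5523) = 0.02824 hr

Final: 0.02824 hr


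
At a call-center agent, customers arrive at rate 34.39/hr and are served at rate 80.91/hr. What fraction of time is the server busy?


ρ = λ/μ = 34.39/80.91 = 0.4250

Final: 0.4250


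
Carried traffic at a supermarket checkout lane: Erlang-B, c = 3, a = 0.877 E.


B(3,0.877) = 0.047355 (Erlang-B)
Carried load = a(1 − B) = 0.877·(1 − 0.047355) = 0.877·0.952645 = 0.8355 E

Final: 0.8355 Erlangs


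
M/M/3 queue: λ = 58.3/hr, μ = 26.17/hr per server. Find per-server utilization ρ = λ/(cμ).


ρ = λ/(cμ) = 58.3/(3·26.17) = 58.3/78.51 = 0.7426

Final: 0.7426


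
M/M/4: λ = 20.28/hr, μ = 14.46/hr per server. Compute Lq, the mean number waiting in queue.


a = λ/μ = 1.4025; ρ = a/4 = 0.3506
P₀ = 0.244260
Lq = P₀·a^c·ρ / (c!·(1−ρ)²) = 0.244260·3.86900·0.3506/(24·0.42169)
= 0.03274

Final: 0.03274


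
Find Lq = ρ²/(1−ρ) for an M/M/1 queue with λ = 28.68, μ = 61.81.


ρ = 28.68/61.81 = 0.4640
Lq = ρ²/(1−ρ) = 0.2153/0.5360 = 0.4017

Final: 0.4017


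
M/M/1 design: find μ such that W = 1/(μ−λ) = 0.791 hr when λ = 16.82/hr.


W = 1/(μ−λ) ⇒ μ − λ = 1/W = 1/0.791 = 1.2642
μ = λ + 1/W = 16.82 + 1.2642 = 18.0842 per hr

Final: 18.0842 /hr


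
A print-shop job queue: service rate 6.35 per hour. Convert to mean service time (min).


Mean service time = 1/μ = 1/6.35 hour = 0.15748 hour
In minutes: 0.15748 × 60 = 9.4488 min

Final: 9.4488 min


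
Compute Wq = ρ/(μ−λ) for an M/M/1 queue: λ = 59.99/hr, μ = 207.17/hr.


ρ = 59.99/207.17 = 0.2896
Wq = ρ/(μ−λ) = 0.2896/(207.17 − 59.99) = 0.2896/147.18 = 0.001967 hr

Final: 0.001967 hr


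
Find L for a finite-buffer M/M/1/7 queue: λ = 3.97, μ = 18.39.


ρ = 3.97/18.39 = 0.2159
L = ρ[1 − (K+1)ρ^K + Kρ^(K+1)] / [(1−ρ)(1−ρ^(K+1))]
Numerator: 0.2159·(1 − 8·0.00002185 + 7·0.000004717) = 0.215848
Denominator: (0.7841)·(0.999995) = 0.784118
L = 0.215848/0.784118 = 0.2753

Final: 0.2753


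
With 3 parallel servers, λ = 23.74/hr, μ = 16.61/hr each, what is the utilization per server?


ρ = λ/(cμ) = 23.74/(3·16.61) = 23.74/49.83 = 0.4764

Final: 0.4764


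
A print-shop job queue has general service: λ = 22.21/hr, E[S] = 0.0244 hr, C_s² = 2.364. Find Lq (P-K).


ρ = λ·E[S] = 22.21·0.0244 = 0.5419
Lq = ρ²(1+C_s²)/(2(1−ρ)) = 0.2937·(1+2.364)/(2·0.4581)
= 0.2937·3.3640/0.9162 = 1.07836

Final: 1.07836


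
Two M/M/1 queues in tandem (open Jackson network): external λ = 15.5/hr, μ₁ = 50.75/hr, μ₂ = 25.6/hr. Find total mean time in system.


Each node sees arrival rate λ = 15.5/hr (tandem ⇒ throughput preserved).
W₁ = 1/(μ₁−λ) = 1/(50.75−15.5) = 0.02837 hr
W₂ = 1/(μ₂−λ) = 1/(25.6−15.5) = 0.09901 hr
W_total = W₁ + W₂ = 0.02837 + 0.09901 = 0.12738 hr

Final: 0.12738 hr


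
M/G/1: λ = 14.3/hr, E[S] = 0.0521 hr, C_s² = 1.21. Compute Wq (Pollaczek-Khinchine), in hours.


ρ = λ·E[S] = 14.3·0.0521 = 0.7450
E[S²] = E[S]²(1+C_s²) = 0.0521²·(1+1.21) = 0.005999
Wq = λ·E[S²]/(2(1−ρ)) = 14.3·0.005999/(2·0.2550) = 0.16822 hr

Final: 0.16822 hr


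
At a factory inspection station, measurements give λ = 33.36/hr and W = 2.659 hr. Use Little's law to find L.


L = λW = 33.36·2.659 = 88.7042

Final: 88.7042


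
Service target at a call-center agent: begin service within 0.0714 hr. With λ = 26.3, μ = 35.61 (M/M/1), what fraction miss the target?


ρ = 26.3/35.61 = 0.7386
P(Wq > t) = ρ·e^{−(μ−λ)t} = 0.7386·e^{−0.6647}
= 0.7386·0.514410 = 0.379921

Final: 0.379921


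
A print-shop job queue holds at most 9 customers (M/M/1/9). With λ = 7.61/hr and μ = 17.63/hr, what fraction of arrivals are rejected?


ρ = λ/μ = 7.61/17.63 = 0.4317
P_K = (1−ρ)ρ^K/(1−ρ^(K+1)) = (0.5683·0.0005202)/(1 − 0.0002246)
= 0.0002957/0.999775 = 0.0002957

Final: 0.0002957


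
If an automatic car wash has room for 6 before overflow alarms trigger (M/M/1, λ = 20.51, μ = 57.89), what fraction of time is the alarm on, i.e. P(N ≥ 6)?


ρ = 20.51/57.89 = 0.3543
P(N ≥ n) = ρ^n = 0.3543^6 = 0.001978

Final: 0.001978


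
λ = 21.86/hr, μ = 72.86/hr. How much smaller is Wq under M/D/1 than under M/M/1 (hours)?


ρ = 21.86/72.86 = 0.3000
Wq(M/M/1) = ρ/(μ−λ) = 0.3000/51.00 = 0.005883 hr
Wq(M/D/1) = ρ/(2(μ−λ)) = 0.002941 hr
Savings = 0.005883 − 0.002941 = 0.002941 hr

Final: 0.002941 hr


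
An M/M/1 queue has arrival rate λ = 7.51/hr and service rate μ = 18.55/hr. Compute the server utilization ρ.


ρ = λ/μ = 7.51/18.55 = 0.4049

Final: 0.4049


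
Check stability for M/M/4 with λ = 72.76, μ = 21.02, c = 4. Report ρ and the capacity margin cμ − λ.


Total capacity cμ = 4·21.02 = 84.08/hr
ρ = λ/(cμ) = 72.76/84.08 = 0.8654
Stable ⇔ ρ < 1: YES
Spare capacity = cμ − λ = 84.08 − 72.76 = 11.32/hr

Final: ρ = 0.8654; stable; margin = 11.32/hr


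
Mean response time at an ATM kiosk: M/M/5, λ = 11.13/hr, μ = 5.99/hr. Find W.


a = 1.8581; ρ = 0.3716; P₀ = 0.155185
Lq = P₀·a^c·ρ/(c!(1−ρ)²) = 0.02696
Wq = Lq/λ = 0.02696/11.13 = 0.002422 hr
W = Wq + 1/μ = 0.002422 + 0.16694 = 0.16937 hr

Final: 0.16937 hr


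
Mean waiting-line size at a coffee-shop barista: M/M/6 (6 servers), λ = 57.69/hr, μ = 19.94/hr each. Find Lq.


a = λ/μ = 2.8932; ρ = a/6 = 0.4822
P₀ = 0.054656
Lq = P₀·a^c·ρ / (c!·(1−ρ)²) = 0.054656·586.47879·0.4822/(720·0.26812)
= 0.08007

Final: 0.08007


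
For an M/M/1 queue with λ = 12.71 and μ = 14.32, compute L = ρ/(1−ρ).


ρ = λ/μ = 12.71/14.32 = 0.8876
L = ρ/(1−ρ) = 0.8876/(1 − 0.8876) = 0.8876/0.1124 = 7.8944

Final: 7.8944


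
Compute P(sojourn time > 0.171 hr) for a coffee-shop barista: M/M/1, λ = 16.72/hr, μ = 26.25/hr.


W ~ Exponential(μ−λ) for M/M/1.
μ − λ = 26.25 − 16.72 = 9.5300
P(W > t) = e^{−(μ−λ)t} = e^{−1.6296} = 0.196002

Final: 0.196002


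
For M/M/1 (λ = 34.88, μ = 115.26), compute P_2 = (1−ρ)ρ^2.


ρ = 34.88/115.26 = 0.3026
P_n = (1−ρ)·ρ^n = (1 − 0.3026)·0.3026^2 = 0.6974·0.091579 = 0.063865

Final: 0.063865


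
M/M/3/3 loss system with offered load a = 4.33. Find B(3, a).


B(c,a) = (a^c/c!) / Σ_{k=0}^{c} a^k/k!
a^3/3! = 13.530456
Σ terms (k=0..3): 1.00000 + 4.33000 + 9.37445 + 13.53046 = 28.234906
B = 13.530456/28.234906 = 0.479210

Final: 0.479210


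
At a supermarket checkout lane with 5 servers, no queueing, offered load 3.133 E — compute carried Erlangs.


B(5,3.133) = 0.121543 (Erlang-B)
Carried load = a(1 − B) = 3.133·(1 − 0.121543) = 3.133·0.878457 = 2.7522 E

Final: 2.7522 Erlangs


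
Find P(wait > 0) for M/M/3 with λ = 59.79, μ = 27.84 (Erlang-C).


a = λ/μ = 2.1476; ρ = a/3 = 0.7159
P₀ = 0.088776 (from M/M/c formula)
C(c,a) = [a^c/(c!(1−ρ))]·P₀ = [9.90554/(6·0.2841)]·0.088776
= 5.81058·0.088776 = 0.515837

Final: 0.515837


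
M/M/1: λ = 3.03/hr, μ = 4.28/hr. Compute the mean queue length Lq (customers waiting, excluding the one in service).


ρ = 3.03/4.28 = 0.7079
Lq = ρ²/(1−ρ) = 0.5012/0.2921 = 1.7161

Final: 1.7161


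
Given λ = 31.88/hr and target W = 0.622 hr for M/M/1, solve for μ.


W = 1/(μ−λ) ⇒ μ − λ = 1/W = 1/0.622 = 1.6077
μ = λ + 1/W = 31.88 + 1.6077 = 33.4877 per hr

Final: 33.4877 /hr


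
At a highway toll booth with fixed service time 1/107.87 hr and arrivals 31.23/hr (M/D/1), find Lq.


ρ = 31.23/107.87 = 0.2895
M/D/1: Lq = ρ²/(2(1−ρ)) = 0.08382/(2·0.7105) = 0.05899

Final: 0.05899


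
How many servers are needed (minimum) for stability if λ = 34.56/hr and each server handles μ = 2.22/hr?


Stability requires cμ > λ ⇔ c > λ/μ.
λ/μ = 34.56/2.22 = 15.5676
Minimum integer c = ⌊15.5676⌋ + 1 = 16
Check: 16·2.22 = 35.52 > 34.56, while 15·2.22 = 33.30 ≤ 34.56

Final: 16 servers


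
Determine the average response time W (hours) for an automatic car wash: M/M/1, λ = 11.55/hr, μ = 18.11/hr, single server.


W = 1/(μ−λ) = 1/(18.11 − 11.55) = 1/6.56 = 0.1524 hr

Final: 0.1524 hr


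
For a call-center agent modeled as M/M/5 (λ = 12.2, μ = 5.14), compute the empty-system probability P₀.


a = λ/μ = 12.2/5.14 = 2.3735; ρ = a/c = 0.4747
Σ_{k=0}^{4} a^k/k! (terms k=0..4) = 1.00000 + 2.37354 + 2.81685 + 2.22863 + 1.32244 = 9.74146
Tail: a^5/(5!(1−ρ)) = 75.33270/(120·0.5253) = 1.19509
P₀ = 1/(9.74146 + 1.19509) = 1/10.93656 = 0.091436

Final: 0.091436


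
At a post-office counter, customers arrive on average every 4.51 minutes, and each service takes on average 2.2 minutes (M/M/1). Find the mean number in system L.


λ = 60/4.51 = 13.3038 /hr
μ = 60/2.2 = 27.2727 /hr
ρ = λ/μ = 13.3038/27.2727 = 0.4878
L = ρ/(1−ρ) = 0.4878/0.5122 = 0.9524

Final: 0.9524


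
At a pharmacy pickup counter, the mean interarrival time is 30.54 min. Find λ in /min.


λ = 1/(interarrival time) in consistent units.
1 minute = 1 min, so λ = 1/30.54 = 0.03274 per minute

Final: 0.03274 /min


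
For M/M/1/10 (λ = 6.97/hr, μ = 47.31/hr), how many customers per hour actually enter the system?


ρ = 0.1473; P_K = (1−ρ)ρ^10/(1−ρ^11) = 0.000000004108
λ_eff = λ(1 − P_K) = 6.97·(1 − 0.000000004108) = 6.97·1.000000 = 6.9700 /hr

Final: 6.9700 /hr


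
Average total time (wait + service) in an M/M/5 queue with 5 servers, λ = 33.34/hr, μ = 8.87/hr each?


a = 3.7587; ρ = 0.7517; P₀ = 0.018459
Lq = P₀·a^c·ρ/(c!(1−ρ)²) = 1.40772
Wq = Lq/λ = 1.40772/33.34 = 0.04222 hr
W = Wq + 1/μ = 0.04222 + 0.11274 = 0.15496 hr

Final: 0.15496 hr


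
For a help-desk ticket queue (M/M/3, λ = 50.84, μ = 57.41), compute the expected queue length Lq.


a = λ/μ = 0.8856; ρ = a/3 = 0.2952
P₀ = 0.409519
Lq = P₀·a^c·ρ / (c!·(1−ρ)²) = 0.409519·0.69447·0.2952/(6·0.49676)
= 0.02817

Final: 0.02817


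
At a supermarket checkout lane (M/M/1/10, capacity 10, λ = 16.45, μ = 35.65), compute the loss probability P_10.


ρ = λ/μ = 16.45/35.65 = 0.4614
P_K = (1−ρ)ρ^K/(1−ρ^(K+1)) = (0.5386·0.0004376)/(1 − 0.0002019)
= 0.0002357/0.999798 = 0.0002357

Final: 0.0002357


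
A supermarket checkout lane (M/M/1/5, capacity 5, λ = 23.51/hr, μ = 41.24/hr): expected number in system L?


ρ = 23.51/41.24 = 0.5701
L = ρ[1 − (K+1)ρ^K + Kρ^(K+1)] / [(1−ρ)(1−ρ^(K+1))]
Numerator: 0.5701·(1 − 6·0.060210 + 5·0.034324) = 0.461969
Denominator: (0.4299)·(0.965676) = 0.415166
L = 0.461969/0.415166 = 1.1127

Final: 1.1127


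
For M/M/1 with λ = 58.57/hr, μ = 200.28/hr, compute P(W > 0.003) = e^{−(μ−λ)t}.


W ~ Exponential(μ−λ) for M/M/1.
μ − λ = 200.28 − 58.57 = 141.7100
P(W > t) = e^{−(μ−λ)t} = e^{−0.4251} = 0.653685

Final: 0.653685


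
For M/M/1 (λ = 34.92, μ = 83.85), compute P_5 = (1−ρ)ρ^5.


ρ = 34.92/83.85 = 0.4165
P_n = (1−ρ)·ρ^n = (1 − 0.4165)·0.4165^5 = 0.5835·0.012527 = 0.007310

Final: 0.007310


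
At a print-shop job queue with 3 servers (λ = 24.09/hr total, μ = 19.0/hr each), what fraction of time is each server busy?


ρ = λ/(cμ) = 24.09/(3·19.0) = 24.09/57.00 = 0.4226

Final: 0.4226


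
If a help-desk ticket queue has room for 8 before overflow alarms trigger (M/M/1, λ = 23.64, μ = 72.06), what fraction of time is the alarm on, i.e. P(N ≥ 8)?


ρ = 23.64/72.06 = 0.3281
P(N ≥ n) = ρ^n = 0.3281^8 = 0.0001342

Final: 0.0001342


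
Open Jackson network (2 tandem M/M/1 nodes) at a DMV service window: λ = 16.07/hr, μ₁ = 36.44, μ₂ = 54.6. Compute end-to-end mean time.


Each node sees arrival rate λ = 16.07/hr (tandem ⇒ throughput preserved).
W₁ = 1/(μ₁−λ) = 1/(36.44−16.07) = 0.04909 hr
W₂ = 1/(μ₂−λ) = 1/(54.6−16.07) = 0.02595 hr
W_total = W₁ + W₂ = 0.04909 + 0.02595 = 0.07505 hr

Final: 0.07505 hr


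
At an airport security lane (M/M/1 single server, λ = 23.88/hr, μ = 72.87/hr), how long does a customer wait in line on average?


ρ = 23.88/72.87 = 0.3277
Wq = ρ/(μ−λ) = 0.3277/(72.87 − 23.88) = 0.3277/48.99 = 0.006689 hr

Final: 0.006689 hr


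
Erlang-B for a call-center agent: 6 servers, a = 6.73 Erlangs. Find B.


B(c,a) = (a^c/c!) / Σ_{k=0}^{c} a^k/k!
a^6/6! = 129.049964
Σ terms (k=0..6): 1.00000 + 6.73000 + 22.64645 + 50.80354 + 85.47695 + 115.05197 + 129.04996 = 410.758874
B = 129.049964/410.758874 = 0.314175

Final: 0.314175


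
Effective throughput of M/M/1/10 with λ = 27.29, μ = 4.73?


ρ = 5.7696; P_K = (1−ρ)ρ^10/(1−ρ^11) = 0.826676
λ_eff = λ(1 − P_K) = 27.29·(1 − 0.826676) = 27.29·0.173324 = 4.7300 /hr

Final: 4.7300 /hr


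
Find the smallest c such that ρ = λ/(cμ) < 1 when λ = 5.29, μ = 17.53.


Stability requires cμ > λ ⇔ c > λ/μ.
λ/μ = 5.29/17.53 = 0.3018
Minimum integer c = ⌊0.3018⌋ + 1 = 1
Check: 1·17.53 = 17.53 > 5.29, while 0·17.53 = 0.00 ≤ 5.29

Final: 1 servers


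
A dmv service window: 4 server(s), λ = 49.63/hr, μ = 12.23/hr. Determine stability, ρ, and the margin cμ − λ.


Total capacity cμ = 4·12.23 = 48.92/hr
ρ = λ/(cμ) = 49.63/48.92 = 1.0145
Stable ⇔ ρ < 1: NO
Spare capacity = cμ − λ = 48.92 − 49.63 = -0.71/hr

Final: ρ = 1.0145; unstable; margin = -0.71/hr


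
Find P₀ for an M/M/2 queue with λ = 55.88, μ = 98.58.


a = λ/μ = 55.88/98.58 = 0.5668; ρ = a/c = 0.2834
Σ_{k=0}^{1} a^k/k! (terms k=0..1) = 1.00000 + 0.56685 = 1.56685
Tail: a^2/(2!(1−ρ)) = 0.32132/(2·0.7166) = 0.22420
P₀ = 1/(1.56685 + 0.22420) = 1/1.79105 = 0.558331

Final: 0.558331


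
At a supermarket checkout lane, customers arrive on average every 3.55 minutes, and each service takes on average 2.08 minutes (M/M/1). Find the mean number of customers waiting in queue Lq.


λ = 60/3.55 = 16.9014 /hr
μ = 60/2.08 = 28.8462 /hr
ρ = λ/μ = 16.9014/28.8462 = 0.5859
Lq = ρ²/(1−ρ) = 0.3433/0.4141 = 0.8291

Final: 0.8291


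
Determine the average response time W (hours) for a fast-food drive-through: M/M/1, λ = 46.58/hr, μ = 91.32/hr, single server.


W = 1/(μ−λ) = 1/(91.32 − 46.58) = 1/44.74 = 0.02235 hr

Final: 0.02235 hr


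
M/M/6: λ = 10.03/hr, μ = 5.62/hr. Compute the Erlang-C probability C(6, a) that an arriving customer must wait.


a = λ/μ = 1.7847; ρ = a/6 = 0.2974
P₀ = 0.167724 (from M/M/c formula)
C(c,a) = [a^c/(c!(1−ρ))]·P₀ = [32.31378/(720·0.7026)]·0.167724
= 0.06388·0.167724 = 0.010715

Final: 0.010715


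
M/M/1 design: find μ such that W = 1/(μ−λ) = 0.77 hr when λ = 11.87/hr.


W = 1/(μ−λ) ⇒ μ − λ = 1/W = 1/0.77 = 1.2987
μ = λ + 1/W = 11.87 + 1.2987 = 13.1687 per hr

Final: 13.1687 /hr


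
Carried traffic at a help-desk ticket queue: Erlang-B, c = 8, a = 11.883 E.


B(8,11.883) = 0.418210 (Erlang-B)
Carried load = a(1 − B) = 11.883·(1 − 0.418210) = 11.883·0.581790 = 6.9134 E

Final: 6.9134 Erlangs


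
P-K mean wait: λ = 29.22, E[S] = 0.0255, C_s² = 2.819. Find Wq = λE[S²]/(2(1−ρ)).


ρ = λ·E[S] = 29.22·0.0255 = 0.7451
E[S²] = E[S]²(1+C_s²) = 0.0255²·(1+2.819) = 0.002483
Wq = λ·E[S²]/(2(1−ρ)) = 29.22·0.002483/(2·0.2549) = 0.14234 hr

Final: 0.14234 hr


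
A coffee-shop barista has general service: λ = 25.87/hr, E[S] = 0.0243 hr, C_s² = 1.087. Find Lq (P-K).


ρ = λ·E[S] = 25.87·0.0243 = 0.6286
Lq = ρ²(1+C_s²)/(2(1−ρ)) = 0.3952·(1+1.087)/(2·0.3714)
= 0.3952·2.0870/0.7427 = 1.11046

Final: 1.11046


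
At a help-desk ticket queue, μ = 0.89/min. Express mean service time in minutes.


Mean service time = 1/μ = 1/0.89 minute = 1.12360 minute
In minutes: 1.12360 × 1 = 1.1236 min

Final: 1.1236 min


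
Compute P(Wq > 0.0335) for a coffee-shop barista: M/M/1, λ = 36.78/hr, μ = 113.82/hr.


ρ = 36.78/113.82 = 0.3231
P(Wq > t) = ρ·e^{−(μ−λ)t} = 0.3231·e^{−2.5808}
= 0.3231·0.075710 = 0.024465

Final: 0.024465


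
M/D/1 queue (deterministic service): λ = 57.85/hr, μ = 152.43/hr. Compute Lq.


ρ = 57.85/152.43 = 0.3795
M/D/1: Lq = ρ²/(2(1−ρ)) = 0.1440/(2·0.6205) = 0.11607

Final: 0.11607


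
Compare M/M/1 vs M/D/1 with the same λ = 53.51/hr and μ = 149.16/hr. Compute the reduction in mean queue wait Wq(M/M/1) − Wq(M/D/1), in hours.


ρ = 53.51/149.16 = 0.3587
Wq(M/M/1) = ρ/(μ−λ) = 0.3587/95.65 = 0.003751 hr
Wq(M/D/1) = ρ/(2(μ−λ)) = 0.001875 hr
Savings = 0.003751 − 0.001875 = 0.001875 hr

Final: 0.001875 hr


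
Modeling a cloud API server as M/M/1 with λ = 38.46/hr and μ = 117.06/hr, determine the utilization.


ρ = λ/μ = 38.46/117.06 = 0.3285

Final: 0.3285


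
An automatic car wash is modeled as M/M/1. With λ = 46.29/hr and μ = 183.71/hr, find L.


ρ = λ/μ = 46.29/183.71 = 0.2520
L = ρ/(1−ρ) = 0.2520/(1 − 0.2520) = 0.2520/0.7480 = 0.3369

Final: 0.3369


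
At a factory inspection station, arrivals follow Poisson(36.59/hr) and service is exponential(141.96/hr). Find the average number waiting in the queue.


ρ = 36.59/141.96 = 0.2577
Lq = ρ²/(1−ρ) = 0.06643/0.7423 = 0.08950

Final: 0.08950


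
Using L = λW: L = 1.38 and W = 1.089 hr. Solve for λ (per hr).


λ = L/W = 1.38/1.089 = 1.2672 /hr

Final: 1.2672 /hr


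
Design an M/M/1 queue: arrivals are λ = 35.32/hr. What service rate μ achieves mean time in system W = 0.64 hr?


W = 1/(μ−λ) ⇒ μ − λ = 1/W = 1/0.64 = 1.5625
μ = λ + 1/W = 35.32 + 1.5625 = 36.8825 per hr

Final: 36.8825 /hr


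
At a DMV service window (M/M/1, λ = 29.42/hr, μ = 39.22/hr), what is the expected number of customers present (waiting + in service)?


ρ = λ/μ = 29.42/39.22 = 0.7501
L = ρ/(1−ρ) = 0.7501/(1 − 0.7501) = 0.7501/0.2499 = 3.0020

Final: 3.0020


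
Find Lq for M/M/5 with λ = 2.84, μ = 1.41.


a = λ/μ = 2.0142; ρ = a/5 = 0.4028
P₀ = 0.132398
Lq = P₀·a^c·ρ / (c!·(1−ρ)²) = 0.132398·33.15096·0.4028/(120·0.35660)
= 0.04132

Final: 0.04132


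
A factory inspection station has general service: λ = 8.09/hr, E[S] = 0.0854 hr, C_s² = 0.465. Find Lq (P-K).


ρ = λ·E[S] = 8.09·0.0854 = 0.6909
Lq = ρ²(1+C_s²)/(2(1−ρ)) = 0.4773·(1+0.465)/(2·0.3091)
= 0.4773·1.4650/0.6182 = 1.13110

Final: 1.13110


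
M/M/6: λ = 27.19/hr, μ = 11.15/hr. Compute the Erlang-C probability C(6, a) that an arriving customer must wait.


a = λ/μ = 2.4386; ρ = a/6 = 0.4064
P₀ = 0.086860 (from M/M/c formula)
C(c,a) = [a^c/(c!(1−ρ))]·P₀ = [210.28391/(720·0.5936)]·0.086860
= 0.49204·0.086860 = 0.042738

Final: 0.042738


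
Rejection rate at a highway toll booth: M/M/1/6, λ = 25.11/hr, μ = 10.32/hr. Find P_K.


ρ = λ/μ = 25.11/10.32 = 2.4331
P_K = (1−ρ)ρ^K/(1−ρ^(K+1)) = (-1.4331·207.492351)/(1 − 504.857844)
= -297.365492/-503.857844 = 0.590177

Final: 0.590177


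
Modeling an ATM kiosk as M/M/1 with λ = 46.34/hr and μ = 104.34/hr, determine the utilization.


ρ = λ/μ = 46.34/104.34 = 0.4441

Final: 0.4441


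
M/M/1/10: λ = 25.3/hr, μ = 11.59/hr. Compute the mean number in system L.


ρ = 25.3/11.59 = 2.1829
L = ρ[1 − (K+1)ρ^K + Kρ^(K+1)] / [(1−ρ)(1−ρ^(K+1))]
Numerator: 2.1829·(1 − 11·2456.805932 + 10·5363.001733) = 58079.003241
Denominator: (-1.1829)·(-5362.001733) = 6342.799289
L = 58079.003241/6342.799289 = 9.1567

Final: 9.1567


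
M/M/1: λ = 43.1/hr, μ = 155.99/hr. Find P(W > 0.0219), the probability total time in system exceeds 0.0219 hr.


W ~ Exponential(μ−λ) for M/M/1.
μ − λ = 155.99 − 43.1 = 112.8900
P(W > t) = e^{−(μ−λ)t} = e^{−2.4723} = 0.084391

Final: 0.084391


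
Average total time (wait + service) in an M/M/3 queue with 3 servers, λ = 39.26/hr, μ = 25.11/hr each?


a = 1.5635; ρ = 0.5212; P₀ = 0.195457
Lq = P₀·a^c·ρ/(c!(1−ρ)²) = 0.28303
Wq = Lq/λ = 0.28303/39.26 = 0.007209 hr
W = Wq + 1/μ = 0.007209 + 0.03982 = 0.04703 hr

Final: 0.04703 hr


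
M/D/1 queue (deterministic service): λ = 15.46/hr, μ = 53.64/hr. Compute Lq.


ρ = 15.46/53.64 = 0.2882
M/D/1: Lq = ρ²/(2(1−ρ)) = 0.08307/(2·0.7118) = 0.05835

Final: 0.05835


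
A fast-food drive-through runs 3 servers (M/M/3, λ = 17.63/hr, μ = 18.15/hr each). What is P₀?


a = λ/μ = 17.63/18.15 = 0.9713; ρ = a/c = 0.3238
Σ_{k=0}^{2} a^k/k! (terms k=0..2) = 1.00000 + 0.97135 + 0.47176 = 2.44311
Tail: a^3/(3!(1−ρ)) = 0.91649/(6·0.6762) = 0.22589
P₀ = 1/(2.44311 + 0.22589) = 1/2.66900 = 0.374673

Final: 0.374673


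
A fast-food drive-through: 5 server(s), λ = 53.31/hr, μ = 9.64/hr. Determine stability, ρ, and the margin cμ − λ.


Total capacity cμ = 5·9.64 = 48.20/hr
ρ = λ/(cμ) = 53.31/48.20 = 1.1060
Stable ⇔ ρ < 1: NO
Spare capacity = cμ − λ = 48.20 − 53.31 = -5.11/hr

Final: ρ = 1.1060; unstable; margin = -5.11/hr


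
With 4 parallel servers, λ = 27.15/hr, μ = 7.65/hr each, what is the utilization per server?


ρ = λ/(cμ) = 27.15/(4·7.65) = 27.15/30.60 = 0.8873

Final: 0.8873


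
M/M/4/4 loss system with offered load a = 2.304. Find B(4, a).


B(c,a) = (a^c/c!) / Σ_{k=0}^{c} a^k/k!
a^4/4! = 1.174137
Σ terms (k=0..4): 1.00000 + 2.30400 + 2.65421 + 2.03843 + 1.17414 = 9.170776
B = 1.174137/9.170776 = 0.128030

Final: 0.128030


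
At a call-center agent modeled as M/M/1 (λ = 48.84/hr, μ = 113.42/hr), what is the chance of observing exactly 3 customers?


ρ = 48.84/113.42 = 0.4306
P_n = (1−ρ)·ρ^n = (1 − 0.4306)·0.4306^3 = 0.5694·0.079847 = 0.045464

Final: 0.045464


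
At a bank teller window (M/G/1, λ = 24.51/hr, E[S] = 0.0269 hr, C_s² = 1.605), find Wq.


ρ = λ·E[S] = 24.51·0.0269 = 0.6593
E[S²] = E[S]²(1+C_s²) = 0.0269²·(1+1.605) = 0.001885
Wq = λ·E[S²]/(2(1−ρ)) = 24.51·0.001885/(2·0.3407) = 0.06781 hr

Final: 0.06781 hr


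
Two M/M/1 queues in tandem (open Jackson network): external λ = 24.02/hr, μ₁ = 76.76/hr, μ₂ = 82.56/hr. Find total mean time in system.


Each node sees arrival rate λ = 24.02/hr (tandem ⇒ throughput preserved).
W₁ = 1/(μ₁−λ) = 1/(76.76−24.02) = 0.01896 hr
W₂ = 1/(μ₂−λ) = 1/(82.56−24.02) = 0.01708 hr
W_total = W₁ + W₂ = 0.01896 + 0.01708 = 0.03604 hr

Final: 0.03604 hr


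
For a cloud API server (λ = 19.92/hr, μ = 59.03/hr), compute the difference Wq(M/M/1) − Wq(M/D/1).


ρ = 19.92/59.03 = 0.3375
Wq(M/M/1) = ρ/(μ−λ) = 0.3375/39.11 = 0.008628 hr
Wq(M/D/1) = ρ/(2(μ−λ)) = 0.004314 hr
Savings = 0.008628 − 0.004314 = 0.004314 hr

Final: 0.004314 hr


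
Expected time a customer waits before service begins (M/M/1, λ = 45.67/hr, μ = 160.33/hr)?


ρ = 45.67/160.33 = 0.2848
Wq = ρ/(μ−λ) = 0.2848/(160.33 − 45.67) = 0.2848/114.66 = 0.002484 hr

Final: 0.002484 hr


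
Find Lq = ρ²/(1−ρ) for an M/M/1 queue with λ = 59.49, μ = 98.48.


ρ = 59.49/98.48 = 0.6041
Lq = ρ²/(1−ρ) = 0.3649/0.3959 = 0.9217

Final: 0.9217


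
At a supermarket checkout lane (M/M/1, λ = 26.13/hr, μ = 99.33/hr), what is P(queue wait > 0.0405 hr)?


ρ = 26.13/99.33 = 0.2631
P(Wq > t) = ρ·e^{−(μ−λ)t} = 0.2631·e^{−2.9646}
= 0.2631·0.051581 = 0.013569

Final: 0.013569


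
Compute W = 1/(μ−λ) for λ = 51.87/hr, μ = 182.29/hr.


W = 1/(μ−λ) = 1/(182.29 − 51.87) = 1/130.42 = 0.007668 hr

Final: 0.007668 hr


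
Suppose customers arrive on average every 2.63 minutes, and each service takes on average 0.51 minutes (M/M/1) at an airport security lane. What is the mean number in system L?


λ = 60/2.63 = 22.8137 /hr
μ = 60/0.51 = 117.6471 /hr
ρ = λ/μ = 22.8137/117.6471 = 0.1939
L = ρ/(1−ρ) = 0.1939/0.8061 = 0.2406

Final: 0.2406


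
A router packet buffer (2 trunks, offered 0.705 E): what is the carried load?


B(2,0.705) = 0.127213 (Erlang-B)
Carried load = a(1 − B) = 0.705·(1 − 0.127213) = 0.705·0.872787 = 0.6153 E

Final: 0.6153 Erlangs


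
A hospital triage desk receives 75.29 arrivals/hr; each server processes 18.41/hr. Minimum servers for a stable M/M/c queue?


Stability requires cμ > λ ⇔ c > λ/μ.
λ/μ = 75.29/18.41 = 4.0896
Minimum integer c = ⌊4.0896⌋ + 1 = 5
Check: 5·18.41 = 92.05 > 75.29, while 4·18.41 = 73.64 ≤ 75.29

Final: 5 servers


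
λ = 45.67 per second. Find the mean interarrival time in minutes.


Mean interarrival time = 1/λ = 1/45.67 second = 0.02190 second
In minutes: 0.02190 × 0.0166667 = 0.0003649 min

Final: 0.0003649 min


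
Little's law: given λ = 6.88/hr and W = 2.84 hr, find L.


L = λW = 6.88·2.84 = 19.5392

Final: 19.5392


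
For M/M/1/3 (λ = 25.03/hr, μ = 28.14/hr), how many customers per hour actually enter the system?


ρ = 0.8895; P_K = (1−ρ)ρ^3/(1−ρ^4) = 0.207936
λ_eff = λ(1 − P_K) = 25.03·(1 − 0.207936) = 25.03·0.792064 = 19.8254 /hr

Final: 19.8254 /hr


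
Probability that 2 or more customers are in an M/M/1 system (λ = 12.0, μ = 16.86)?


ρ = 12.0/16.86 = 0.7117
P(N ≥ n) = ρ^n = 0.7117^2 = 0.506579

Final: 0.506579


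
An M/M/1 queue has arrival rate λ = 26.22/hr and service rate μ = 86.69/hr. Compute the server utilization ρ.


ρ = λ/μ = 26.22/86.69 = 0.3025

Final: 0.3025


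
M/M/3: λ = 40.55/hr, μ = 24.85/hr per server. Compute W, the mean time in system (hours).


a = 1.6318; ρ = 0.5439; P₀ = 0.180147
Lq = P₀·a^c·ρ/(c!(1−ρ)²) = 0.34115
Wq = Lq/λ = 0.34115/40.55 = 0.008413 hr
W = Wq + 1/μ = 0.008413 + 0.04024 = 0.04865 hr

Final: 0.04865 hr


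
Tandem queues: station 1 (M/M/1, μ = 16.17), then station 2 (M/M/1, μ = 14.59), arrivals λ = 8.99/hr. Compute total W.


Each node sees arrival rate λ = 8.99/hr (tandem ⇒ throughput preserved).
W₁ = 1/(μ₁−λ) = 1/(16.17−8.99) = 0.13928 hr
W₂ = 1/(μ₂−λ) = 1/(14.59−8.99) = 0.17857 hr
W_total = W₁ + W₂ = 0.13928 + 0.17857 = 0.31785 hr

Final: 0.31785 hr


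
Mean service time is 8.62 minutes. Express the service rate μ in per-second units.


μ = 1/(service time) in consistent units.
1 second = 0.0166667 min, so μ = 0.0166667/8.62 = 0.001933 per second

Final: 0.001933 /sec


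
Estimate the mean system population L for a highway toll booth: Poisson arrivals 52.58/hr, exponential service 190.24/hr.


ρ = λ/μ = 52.58/190.24 = 0.2764
L = ρ/(1−ρ) = 0.2764/(1 − 0.2764) = 0.2764/0.7236 = 0.3820

Final: 0.3820


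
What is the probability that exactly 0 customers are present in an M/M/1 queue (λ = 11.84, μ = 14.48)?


ρ = 11.84/14.48 = 0.8177
P_n = (1−ρ)·ρ^n = (1 − 0.8177)·0.8177^0 = 0.1823·1.000000 = 0.182320

Final: 0.182320


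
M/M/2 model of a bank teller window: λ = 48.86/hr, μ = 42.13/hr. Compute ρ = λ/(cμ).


ρ = λ/(cμ) = 48.86/(2·42.13) = 48.86/84.26 = 0.5799

Final: 0.5799


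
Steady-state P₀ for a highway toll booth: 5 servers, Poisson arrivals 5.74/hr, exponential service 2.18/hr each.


a = λ/μ = 5.74/2.18 = 2.6330; ρ = a/c = 0.5266
Σ_{k=0}^{4} a^k/k! (terms k=0..4) = 1.00000 + 2.63303 + 3.46642 + 3.04239 + 2.00267 = 12.14451
Tail: a^5/(5!(1−ρ)) = 126.55433/(120·0.4734) = 2.22778
P₀ = 1/(12.14451 + 2.22778) = 1/14.37229 = 0.069578

Final: 0.069578


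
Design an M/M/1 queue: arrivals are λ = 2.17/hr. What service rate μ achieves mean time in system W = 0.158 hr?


W = 1/(μ−λ) ⇒ μ − λ = 1/W = 1/0.158 = 6.3291
μ = λ + 1/W = 2.17 + 6.3291 = 8.4991 per hr

Final: 8.4991 /hr


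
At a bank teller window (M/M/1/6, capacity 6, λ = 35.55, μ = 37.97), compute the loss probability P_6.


ρ = λ/μ = 35.55/37.97 = 0.9363
P_K = (1−ρ)ρ^K/(1−ρ^(K+1)) = (0.06373·0.673588)/(1 − 0.630657)
= 0.042931/0.369343 = 0.116235

Final: 0.116235


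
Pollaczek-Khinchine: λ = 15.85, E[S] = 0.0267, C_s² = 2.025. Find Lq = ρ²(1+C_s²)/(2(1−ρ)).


ρ = λ·E[S] = 15.85·0.0267 = 0.4232
Lq = ρ²(1+C_s²)/(2(1−ρ)) = 0.1791·(1+2.025)/(2·0.5768)
= 0.1791·3.0250/1.1536 = 0.46962

Final: 0.46962


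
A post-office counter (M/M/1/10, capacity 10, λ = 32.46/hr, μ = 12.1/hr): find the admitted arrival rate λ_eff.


ρ = 2.6826; P_K = (1−ρ)ρ^10/(1−ρ^11) = 0.627246
λ_eff = λ(1 − P_K) = 32.46·(1 − 0.627246) = 32.46·0.372754 = 12.0996 /hr

Final: 12.0996 /hr


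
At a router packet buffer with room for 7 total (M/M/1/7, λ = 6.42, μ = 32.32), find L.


ρ = 6.42/32.32 = 0.1986
L = ρ[1 − (K+1)ρ^K + Kρ^(K+1)] / [(1−ρ)(1−ρ^(K+1))]
Numerator: 0.1986·(1 − 8·0.00001220 + 7·0.000002424) = 0.198623
Denominator: (0.8014)·(0.999998) = 0.801359
L = 0.198623/0.801359 = 0.2479

Final: 0.2479


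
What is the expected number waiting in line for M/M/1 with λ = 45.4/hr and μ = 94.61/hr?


ρ = 45.4/94.61 = 0.4799
Lq = ρ²/(1−ρ) = 0.2303/0.5201 = 0.4427

Final: 0.4427


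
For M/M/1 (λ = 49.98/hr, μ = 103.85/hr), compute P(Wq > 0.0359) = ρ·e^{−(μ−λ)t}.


ρ = 49.98/103.85 = 0.4813
P(Wq > t) = ρ·e^{−(μ−λ)t} = 0.4813·e^{−1.9339}
= 0.4813·0.144578 = 0.069581

Final: 0.069581


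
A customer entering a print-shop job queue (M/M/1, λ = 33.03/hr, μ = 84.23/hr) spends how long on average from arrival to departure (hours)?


W = 1/(μ−λ) = 1/(84.23 − 33.03) = 1/51.20 = 0.01953 hr

Final: 0.01953 hr


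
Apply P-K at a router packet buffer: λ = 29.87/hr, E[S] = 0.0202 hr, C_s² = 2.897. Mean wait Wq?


ρ = λ·E[S] = 29.87·0.0202 = 0.6034
E[S²] = E[S]²(1+C_s²) = 0.0202²·(1+2.897) = 0.001590
Wq = λ·E[S²]/(2(1−ρ)) = 29.87·0.001590/(2·0.3966) = 0.05988 hr

Final: 0.05988 hr


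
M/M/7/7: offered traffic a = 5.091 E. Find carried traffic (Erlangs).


B(7,5.091) = 0.126253 (Erlang-B)
Carried load = a(1 − B) = 5.091·(1 − 0.126253) = 5.091·0.873747 = 4.4482 E

Final: 4.4482 Erlangs


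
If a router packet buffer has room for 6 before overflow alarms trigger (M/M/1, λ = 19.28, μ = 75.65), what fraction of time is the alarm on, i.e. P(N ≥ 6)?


ρ = 19.28/75.65 = 0.2549
P(N ≥ n) = ρ^n = 0.2549^6 = 0.0002740

Final: 0.0002740


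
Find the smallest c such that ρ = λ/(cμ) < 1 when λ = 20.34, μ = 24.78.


Stability requires cμ > λ ⇔ c > λ/μ.
λ/μ = 20.34/24.78 = 0.8208
Minimum integer c = ⌊0.8208⌋ + 1 = 1
Check: 1·24.78 = 24.78 > 20.34, while 0·24.78 = 0.00 ≤ 20.34

Final: 1 servers


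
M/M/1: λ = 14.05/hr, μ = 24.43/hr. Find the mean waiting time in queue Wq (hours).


ρ = 14.05/24.43 = 0.5751
Wq = ρ/(μ−λ) = 0.5751/(24.43 − 14.05) = 0.5751/10.38 = 0.05541 hr

Final: 0.05541 hr


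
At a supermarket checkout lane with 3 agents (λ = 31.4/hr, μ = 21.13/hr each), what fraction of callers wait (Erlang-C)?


a = λ/μ = 1.4860; ρ = a/3 = 0.4953
P₀ = 0.213950 (from M/M/c formula)
C(c,a) = [a^c/(c!(1−ρ))]·P₀ = [3.28164/(6·0.5047)]·0.213950
= 1.08379·0.213950 = 0.231877

Final: 0.231877


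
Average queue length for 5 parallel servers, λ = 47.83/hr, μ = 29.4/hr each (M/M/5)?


a = λ/μ = 1.6269; ρ = a/5 = 0.3254
P₀ = 0.196059
Lq = P₀·a^c·ρ / (c!·(1−ρ)²) = 0.196059·11.39634·0.3254/(120·0.45512)
= 0.01331

Final: 0.01331


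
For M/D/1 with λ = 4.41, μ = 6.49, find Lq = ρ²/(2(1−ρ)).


ρ = 4.41/6.49 = 0.6795
M/D/1: Lq = ρ²/(2(1−ρ)) = 0.4617/(2·0.3205) = 0.72034

Final: 0.72034


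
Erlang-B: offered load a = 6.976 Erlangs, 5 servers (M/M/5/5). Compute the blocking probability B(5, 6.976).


B(c,a) = (a^c/c!) / Σ_{k=0}^{c} a^k/k!
a^5/5! = 137.673741
Σ terms (k=0..5): 1.00000 + 6.97600 + 24.33229 + 56.58068 + 98.67671 + 137.67374 = 325.239416
B = 137.673741/325.239416 = 0.423300

Final: 0.423300


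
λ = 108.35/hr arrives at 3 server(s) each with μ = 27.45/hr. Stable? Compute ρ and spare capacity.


Total capacity cμ = 3·27.45 = 82.35/hr
ρ = λ/(cμ) = 108.35/82.35 = 1.3157
Stable ⇔ ρ < 1: NO
Spare capacity = cμ − λ = 82.35 − 108.35 = -26.00/hr

Final: ρ = 1.3157; unstable; margin = -26.00/hr


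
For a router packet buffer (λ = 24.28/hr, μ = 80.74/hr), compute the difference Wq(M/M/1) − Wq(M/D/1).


ρ = 24.28/80.74 = 0.3007
Wq(M/M/1) = ρ/(μ−λ) = 0.3007/56.46 = 0.005326 hr
Wq(M/D/1) = ρ/(2(μ−λ)) = 0.002663 hr
Savings = 0.005326 − 0.002663 = 0.002663 hr

Final: 0.002663 hr


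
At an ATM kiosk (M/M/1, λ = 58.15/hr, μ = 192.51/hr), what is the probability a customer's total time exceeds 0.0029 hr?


W ~ Exponential(μ−λ) for M/M/1.
μ − λ = 192.51 − 58.15 = 134.3600
P(W > t) = e^{−(μ−λ)t} = e^{−0.3896} = 0.677298

Final: 0.677298


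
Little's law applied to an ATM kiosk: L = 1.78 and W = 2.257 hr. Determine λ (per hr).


λ = L/W = 1.78/2.257 = 0.7887 /hr

Final: 0.7887 /hr


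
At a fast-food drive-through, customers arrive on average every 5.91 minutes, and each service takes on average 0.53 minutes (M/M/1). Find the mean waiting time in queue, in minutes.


λ = 60/5.91 = 10.1523 /hr
μ = 60/0.53 = 113.2075 /hr
ρ = λ/μ = 10.1523/113.2075 = 0.08968
Wq = ρ/(μ−λ) = 0.08968/(113.2075−10.1523) = 0.0008702 hr
In minutes: 0.0008702·60 = 0.05221 min

Final: 0.05221 min


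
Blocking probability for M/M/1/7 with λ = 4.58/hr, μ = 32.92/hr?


ρ = λ/μ = 4.58/32.92 = 0.1391
P_K = (1−ρ)ρ^K/(1−ρ^(K+1)) = (0.8609·0.000001009)/(1 − 0.0000001404)
= 0.0000008685/1.000000 = 0.0000008685

Final: 0.0000008685


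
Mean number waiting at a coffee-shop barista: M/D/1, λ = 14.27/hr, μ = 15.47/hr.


ρ = 14.27/15.47 = 0.9224
M/D/1: Lq = ρ²/(2(1−ρ)) = 0.8509/(2·0.07757) = 5.48462

Final: 5.48462


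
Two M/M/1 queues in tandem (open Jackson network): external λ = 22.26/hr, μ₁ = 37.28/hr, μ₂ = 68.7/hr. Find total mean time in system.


Each node sees arrival rate λ = 22.26/hr (tandem ⇒ throughput preserved).
W₁ = 1/(μ₁−λ) = 1/(37.28−22.26) = 0.06658 hr
W₂ = 1/(μ₂−λ) = 1/(68.7−22.26) = 0.02153 hr
W_total = W₁ + W₂ = 0.06658 + 0.02153 = 0.08811 hr

Final: 0.08811 hr


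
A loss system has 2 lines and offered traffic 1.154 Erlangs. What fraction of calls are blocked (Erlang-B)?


B(c,a) = (a^c/c!) / Σ_{k=0}^{c} a^k/k!
a^2/2! = 0.665858
Σ terms (k=0..2): 1.00000 + 1.15400 + 0.66586 = 2.819858
B = 0.665858/2.819858 = 0.236132

Final: 0.236132


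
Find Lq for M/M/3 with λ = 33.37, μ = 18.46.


a = λ/μ = 1.8077; ρ = a/3 = 0.6026
P₀ = 0.144535
Lq = P₀·a^c·ρ / (c!·(1−ρ)²) = 0.144535·5.90709·0.6026/(6·0.15796)
= 0.54283

Final: 0.54283


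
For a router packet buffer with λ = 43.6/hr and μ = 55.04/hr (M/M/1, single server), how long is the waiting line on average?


ρ = 43.6/55.04 = 0.7922
Lq = ρ²/(1−ρ) = 0.6275/0.2078 = 3.0190

Final: 3.0190


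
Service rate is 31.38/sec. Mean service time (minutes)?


Mean service time = 1/μ = 1/31.38 second = 0.03187 second
In minutes: 0.03187 × 0.0166667 = 0.0005311 min

Final: 0.0005311 min


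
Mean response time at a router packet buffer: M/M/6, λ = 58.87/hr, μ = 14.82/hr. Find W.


a = 3.9723; ρ = 0.6621; P₀ = 0.017220
Lq = P₀·a^c·ρ/(c!(1−ρ)²) = 0.54472
Wq = Lq/λ = 0.54472/58.87 = 0.009253 hr
W = Wq + 1/μ = 0.009253 + 0.06748 = 0.07673 hr

Final: 0.07673 hr


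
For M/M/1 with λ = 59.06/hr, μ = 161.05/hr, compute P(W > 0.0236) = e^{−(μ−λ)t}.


W ~ Exponential(μ−λ) for M/M/1.
μ − λ = 161.05 − 59.06 = 101.9900
P(W > t) = e^{−(μ−λ)t} = e^{−2.4070} = 0.090088

Final: 0.090088


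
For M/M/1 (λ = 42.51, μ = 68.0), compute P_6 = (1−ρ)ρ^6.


ρ = 42.51/68.0 = 0.6251
P_n = (1−ρ)·ρ^n = (1 − 0.6251)·0.6251^6 = 0.3749·0.059689 = 0.022375

Final: 0.022375


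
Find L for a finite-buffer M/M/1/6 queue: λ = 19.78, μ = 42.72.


ρ = 19.78/42.72 = 0.4630
L = ρ[1 − (K+1)ρ^K + Kρ^(K+1)] / [(1−ρ)(1−ρ^(K+1))]
Numerator: 0.4630·(1 − 7·0.009853 + 6·0.004562) = 0.443754
Denominator: (0.5370)·(0.995438) = 0.534535
L = 0.443754/0.534535 = 0.8302

Final: 0.8302
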